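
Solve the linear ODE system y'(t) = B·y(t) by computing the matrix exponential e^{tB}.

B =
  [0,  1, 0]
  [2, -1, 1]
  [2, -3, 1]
e^{tB} =
  [t^2 + 1, -t^2/2 + t, t^2/2]
  [2*t, 1 - t, t]
  [-2*t^2 + 2*t, t^2 - 3*t, -t^2 + t + 1]

Strategy: write B = P · J · P⁻¹ where J is a Jordan canonical form, so e^{tB} = P · e^{tJ} · P⁻¹, and e^{tJ} can be computed block-by-block.

B has Jordan form
J =
  [0, 1, 0]
  [0, 0, 1]
  [0, 0, 0]
(up to reordering of blocks).

Per-block formulas:
  For a 3×3 Jordan block J_3(0): exp(t · J_3(0)) = e^(0t)·(I + t·N + (t^2/2)·N^2), where N is the 3×3 nilpotent shift.

After assembling e^{tJ} and conjugating by P, we get:

e^{tB} =
  [t^2 + 1, -t^2/2 + t, t^2/2]
  [2*t, 1 - t, t]
  [-2*t^2 + 2*t, t^2 - 3*t, -t^2 + t + 1]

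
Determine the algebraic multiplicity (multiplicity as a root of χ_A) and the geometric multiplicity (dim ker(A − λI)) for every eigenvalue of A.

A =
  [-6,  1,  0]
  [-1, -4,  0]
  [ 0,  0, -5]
λ = -5: alg = 3, geom = 2

Step 1 — factor the characteristic polynomial to read off the algebraic multiplicities:
  χ_A(x) = (x + 5)^3

Step 2 — compute geometric multiplicities via the rank-nullity identity g(λ) = n − rank(A − λI):
  rank(A − (-5)·I) = 1, so dim ker(A − (-5)·I) = n − 1 = 2

Summary:
  λ = -5: algebraic multiplicity = 3, geometric multiplicity = 2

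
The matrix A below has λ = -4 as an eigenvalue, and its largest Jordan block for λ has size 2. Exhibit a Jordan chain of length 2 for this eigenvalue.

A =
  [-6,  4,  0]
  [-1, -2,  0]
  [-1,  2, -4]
A Jordan chain for λ = -4 of length 2:
v_1 = (-2, -1, -1)ᵀ
v_2 = (1, 0, 0)ᵀ

Let N = A − (-4)·I. We want v_2 with N^2 v_2 = 0 but N^1 v_2 ≠ 0; then v_{j-1} := N · v_j for j = 2, …, 2.

Pick v_2 = (1, 0, 0)ᵀ.
Then v_1 = N · v_2 = (-2, -1, -1)ᵀ.

Sanity check: (A − (-4)·I) v_1 = (0, 0, 0)ᵀ = 0. ✓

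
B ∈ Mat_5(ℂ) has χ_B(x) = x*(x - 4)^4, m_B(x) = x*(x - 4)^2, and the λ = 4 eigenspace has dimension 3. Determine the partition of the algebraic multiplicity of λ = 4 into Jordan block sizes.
Block sizes for λ = 4: [2, 1, 1]

Step 1 — from the characteristic polynomial, algebraic multiplicity of λ = 4 is 4. From dim ker(B − (4)·I) = 3, there are exactly 3 Jordan blocks for λ = 4.
Step 2 — from the minimal polynomial, the factor (x − 4)^2 tells us the largest block for λ = 4 has size 2.
Step 3 — with total size 4, 3 blocks, and largest block 2, the block sizes (in nonincreasing order) are [2, 1, 1].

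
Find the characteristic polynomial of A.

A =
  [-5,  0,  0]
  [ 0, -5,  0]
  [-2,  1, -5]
x^3 + 15*x^2 + 75*x + 125

Expanding det(x·I − A) (e.g. by cofactor expansion or by noting that A is similar to its Jordan form J, which has the same characteristic polynomial as A) gives
  χ_A(x) = x^3 + 15*x^2 + 75*x + 125
which factors as (x + 5)^3. The eigenvalues (with algebraic multiplicities) are λ = -5 with multiplicity 3.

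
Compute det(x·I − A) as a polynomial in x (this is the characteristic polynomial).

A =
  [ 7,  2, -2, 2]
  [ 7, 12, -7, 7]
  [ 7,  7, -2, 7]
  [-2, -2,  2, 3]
x^4 - 20*x^3 + 150*x^2 - 500*x + 625

Expanding det(x·I − A) (e.g. by cofactor expansion or by noting that A is similar to its Jordan form J, which has the same characteristic polynomial as A) gives
  χ_A(x) = x^4 - 20*x^3 + 150*x^2 - 500*x + 625
which factors as (x - 5)^4. The eigenvalues (with algebraic multiplicities) are λ = 5 with multiplicity 4.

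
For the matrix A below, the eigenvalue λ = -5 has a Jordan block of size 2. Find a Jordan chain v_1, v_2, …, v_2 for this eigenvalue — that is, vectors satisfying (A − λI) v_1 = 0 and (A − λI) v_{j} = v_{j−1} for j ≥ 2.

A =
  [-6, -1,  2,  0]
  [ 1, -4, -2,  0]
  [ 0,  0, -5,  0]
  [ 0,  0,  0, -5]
A Jordan chain for λ = -5 of length 2:
v_1 = (-1, 1, 0, 0)ᵀ
v_2 = (1, 0, 0, 0)ᵀ

Let N = A − (-5)·I. We want v_2 with N^2 v_2 = 0 but N^1 v_2 ≠ 0; then v_{j-1} := N · v_j for j = 2, …, 2.

Pick v_2 = (1, 0, 0, 0)ᵀ.
Then v_1 = N · v_2 = (-1, 1, 0, 0)ᵀ.

Sanity check: (A − (-5)·I) v_1 = (0, 0, 0, 0)ᵀ = 0. ✓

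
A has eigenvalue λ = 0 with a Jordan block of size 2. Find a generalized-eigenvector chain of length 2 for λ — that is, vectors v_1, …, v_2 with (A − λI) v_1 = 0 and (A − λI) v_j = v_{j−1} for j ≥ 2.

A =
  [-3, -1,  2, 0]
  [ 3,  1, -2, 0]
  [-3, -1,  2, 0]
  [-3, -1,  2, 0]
A Jordan chain for λ = 0 of length 2:
v_1 = (-3, 3, -3, -3)ᵀ
v_2 = (1, 0, 0, 0)ᵀ

Let N = A − (0)·I. We want v_2 with N^2 v_2 = 0 but N^1 v_2 ≠ 0; then v_{j-1} := N · v_j for j = 2, …, 2.

Pick v_2 = (1, 0, 0, 0)ᵀ.
Then v_1 = N · v_2 = (-3, 3, -3, -3)ᵀ.

Sanity check: (A − (0)·I) v_1 = (0, 0, 0, 0)ᵀ = 0. ✓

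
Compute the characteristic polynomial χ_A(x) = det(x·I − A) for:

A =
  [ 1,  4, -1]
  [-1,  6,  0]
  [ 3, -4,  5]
x^3 - 12*x^2 + 48*x - 64

Expanding det(x·I − A) (e.g. by cofactor expansion or by noting that A is similar to its Jordan form J, which has the same characteristic polynomial as A) gives
  χ_A(x) = x^3 - 12*x^2 + 48*x - 64
which factors as (x - 4)^3. The eigenvalues (with algebraic multiplicities) are λ = 4 with multiplicity 3.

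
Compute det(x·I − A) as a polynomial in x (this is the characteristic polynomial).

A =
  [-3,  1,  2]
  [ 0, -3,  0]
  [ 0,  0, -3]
x^3 + 9*x^2 + 27*x + 27

Expanding det(x·I − A) (e.g. by cofactor expansion or by noting that A is similar to its Jordan form J, which has the same characteristic polynomial as A) gives
  χ_A(x) = x^3 + 9*x^2 + 27*x + 27
which factors as (x + 3)^3. The eigenvalues (with algebraic multiplicities) are λ = -3 with multiplicity 3.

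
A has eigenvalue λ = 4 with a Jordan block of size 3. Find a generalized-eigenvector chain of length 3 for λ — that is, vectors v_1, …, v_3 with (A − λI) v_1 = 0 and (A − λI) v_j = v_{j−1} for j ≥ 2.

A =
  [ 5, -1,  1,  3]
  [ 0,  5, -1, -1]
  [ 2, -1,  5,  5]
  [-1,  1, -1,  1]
A Jordan chain for λ = 4 of length 3:
v_1 = (0, -1, -1, 0)ᵀ
v_2 = (1, 0, 2, -1)ᵀ
v_3 = (1, 0, 0, 0)ᵀ

Let N = A − (4)·I. We want v_3 with N^3 v_3 = 0 but N^2 v_3 ≠ 0; then v_{j-1} := N · v_j for j = 3, …, 2.

Pick v_3 = (1, 0, 0, 0)ᵀ.
Then v_2 = N · v_3 = (1, 0, 2, -1)ᵀ.
Then v_1 = N · v_2 = (0, -1, -1, 0)ᵀ.

Sanity check: (A − (4)·I) v_1 = (0, 0, 0, 0)ᵀ = 0. ✓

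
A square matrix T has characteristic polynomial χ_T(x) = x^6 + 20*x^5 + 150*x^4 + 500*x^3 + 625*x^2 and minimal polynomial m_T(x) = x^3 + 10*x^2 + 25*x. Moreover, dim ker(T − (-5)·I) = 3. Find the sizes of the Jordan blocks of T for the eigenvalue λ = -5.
Block sizes for λ = -5: [2, 1, 1]

Step 1 — from the characteristic polynomial, algebraic multiplicity of λ = -5 is 4. From dim ker(T − (-5)·I) = 3, there are exactly 3 Jordan blocks for λ = -5.
Step 2 — from the minimal polynomial, the factor (x + 5)^2 tells us the largest block for λ = -5 has size 2.
Step 3 — with total size 4, 3 blocks, and largest block 2, the block sizes (in nonincreasing order) are [2, 1, 1].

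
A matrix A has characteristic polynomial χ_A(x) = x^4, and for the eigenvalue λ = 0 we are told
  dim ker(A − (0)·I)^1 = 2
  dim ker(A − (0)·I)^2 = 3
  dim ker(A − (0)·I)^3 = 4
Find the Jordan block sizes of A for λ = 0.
Block sizes for λ = 0: [3, 1]

From the dimensions of kernels of powers, the number of Jordan blocks of size at least j is d_j − d_{j−1} where d_j = dim ker(N^j) (with d_0 = 0). Computing the differences gives [2, 1, 1].
The number of blocks of size exactly k is (#blocks of size ≥ k) − (#blocks of size ≥ k + 1), so the partition is: 1 block(s) of size 1, 1 block(s) of size 3.
In nonincreasing order the block sizes are [3, 1].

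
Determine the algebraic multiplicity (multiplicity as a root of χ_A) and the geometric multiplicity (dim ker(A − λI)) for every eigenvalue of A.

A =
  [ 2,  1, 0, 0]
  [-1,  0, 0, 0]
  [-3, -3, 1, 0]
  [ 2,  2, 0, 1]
λ = 1: alg = 4, geom = 3

Step 1 — factor the characteristic polynomial to read off the algebraic multiplicities:
  χ_A(x) = (x - 1)^4

Step 2 — compute geometric multiplicities via the rank-nullity identity g(λ) = n − rank(A − λI):
  rank(A − (1)·I) = 1, so dim ker(A − (1)·I) = n − 1 = 3

Summary:
  λ = 1: algebraic multiplicity = 4, geometric multiplicity = 3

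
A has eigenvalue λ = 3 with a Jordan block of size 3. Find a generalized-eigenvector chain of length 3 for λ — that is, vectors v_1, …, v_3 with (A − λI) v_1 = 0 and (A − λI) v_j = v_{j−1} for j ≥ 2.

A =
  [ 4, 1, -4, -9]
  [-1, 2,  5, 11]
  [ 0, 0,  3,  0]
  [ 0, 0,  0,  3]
A Jordan chain for λ = 3 of length 3:
v_1 = (1, -1, 0, 0)ᵀ
v_2 = (-4, 5, 0, 0)ᵀ
v_3 = (0, 0, 1, 0)ᵀ

Let N = A − (3)·I. We want v_3 with N^3 v_3 = 0 but N^2 v_3 ≠ 0; then v_{j-1} := N · v_j for j = 3, …, 2.

Pick v_3 = (0, 0, 1, 0)ᵀ.
Then v_2 = N · v_3 = (-4, 5, 0, 0)ᵀ.
Then v_1 = N · v_2 = (1, -1, 0, 0)ᵀ.

Sanity check: (A − (3)·I) v_1 = (0, 0, 0, 0)ᵀ = 0. ✓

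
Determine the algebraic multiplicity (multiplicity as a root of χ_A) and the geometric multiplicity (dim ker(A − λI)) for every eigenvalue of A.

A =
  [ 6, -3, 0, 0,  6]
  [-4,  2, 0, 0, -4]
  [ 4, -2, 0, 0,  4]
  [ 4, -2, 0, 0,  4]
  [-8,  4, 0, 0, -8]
λ = 0: alg = 5, geom = 4

Step 1 — factor the characteristic polynomial to read off the algebraic multiplicities:
  χ_A(x) = x^5

Step 2 — compute geometric multiplicities via the rank-nullity identity g(λ) = n − rank(A − λI):
  rank(A − (0)·I) = 1, so dim ker(A − (0)·I) = n − 1 = 4

Summary:
  λ = 0: algebraic multiplicity = 5, geometric multiplicity = 4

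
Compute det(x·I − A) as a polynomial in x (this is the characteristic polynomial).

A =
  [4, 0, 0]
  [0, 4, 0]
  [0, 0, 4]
x^3 - 12*x^2 + 48*x - 64

Expanding det(x·I − A) (e.g. by cofactor expansion or by noting that A is similar to its Jordan form J, which has the same characteristic polynomial as A) gives
  χ_A(x) = x^3 - 12*x^2 + 48*x - 64
which factors as (x - 4)^3. The eigenvalues (with algebraic multiplicities) are λ = 4 with multiplicity 3.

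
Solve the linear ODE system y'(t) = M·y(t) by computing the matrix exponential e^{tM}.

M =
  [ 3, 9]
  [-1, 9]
e^{tM} =
  [-3*t*exp(6*t) + exp(6*t), 9*t*exp(6*t)]
  [-t*exp(6*t), 3*t*exp(6*t) + exp(6*t)]

Strategy: write M = P · J · P⁻¹ where J is a Jordan canonical form, so e^{tM} = P · e^{tJ} · P⁻¹, and e^{tJ} can be computed block-by-block.

M has Jordan form
J =
  [6, 1]
  [0, 6]
(up to reordering of blocks).

Per-block formulas:
  For a 2×2 Jordan block J_2(6): exp(t · J_2(6)) = e^(6t)·(I + t·N), where N is the 2×2 nilpotent shift.

After assembling e^{tJ} and conjugating by P, we get:

e^{tM} =
  [-3*t*exp(6*t) + exp(6*t), 9*t*exp(6*t)]
  [-t*exp(6*t), 3*t*exp(6*t) + exp(6*t)]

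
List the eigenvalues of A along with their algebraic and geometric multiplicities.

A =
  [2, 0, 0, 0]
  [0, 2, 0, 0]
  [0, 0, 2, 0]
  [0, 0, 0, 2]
λ = 2: alg = 4, geom = 4

Step 1 — factor the characteristic polynomial to read off the algebraic multiplicities:
  χ_A(x) = (x - 2)^4

Step 2 — compute geometric multiplicities via the rank-nullity identity g(λ) = n − rank(A − λI):
  rank(A − (2)·I) = 0, so dim ker(A − (2)·I) = n − 0 = 4

Summary:
  λ = 2: algebraic multiplicity = 4, geometric multiplicity = 4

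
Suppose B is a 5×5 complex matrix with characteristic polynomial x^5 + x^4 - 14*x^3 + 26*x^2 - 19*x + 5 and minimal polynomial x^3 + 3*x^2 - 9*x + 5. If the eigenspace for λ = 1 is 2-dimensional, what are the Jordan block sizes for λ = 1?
Block sizes for λ = 1: [2, 2]

Step 1 — from the characteristic polynomial, algebraic multiplicity of λ = 1 is 4. From dim ker(B − (1)·I) = 2, there are exactly 2 Jordan blocks for λ = 1.
Step 2 — from the minimal polynomial, the factor (x − 1)^2 tells us the largest block for λ = 1 has size 2.
Step 3 — with total size 4, 2 blocks, and largest block 2, the block sizes (in nonincreasing order) are [2, 2].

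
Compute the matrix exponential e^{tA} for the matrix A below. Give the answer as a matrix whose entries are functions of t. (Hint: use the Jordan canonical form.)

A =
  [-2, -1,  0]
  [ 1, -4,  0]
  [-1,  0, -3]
e^{tA} =
  [t*exp(-3*t) + exp(-3*t), -t*exp(-3*t), 0]
  [t*exp(-3*t), -t*exp(-3*t) + exp(-3*t), 0]
  [-t^2*exp(-3*t)/2 - t*exp(-3*t), t^2*exp(-3*t)/2, exp(-3*t)]

Strategy: write A = P · J · P⁻¹ where J is a Jordan canonical form, so e^{tA} = P · e^{tJ} · P⁻¹, and e^{tJ} can be computed block-by-block.

A has Jordan form
J =
  [-3,  1,  0]
  [ 0, -3,  1]
  [ 0,  0, -3]
(up to reordering of blocks).

Per-block formulas:
  For a 3×3 Jordan block J_3(-3): exp(t · J_3(-3)) = e^(-3t)·(I + t·N + (t^2/2)·N^2), where N is the 3×3 nilpotent shift.

After assembling e^{tJ} and conjugating by P, we get:

e^{tA} =
  [t*exp(-3*t) + exp(-3*t), -t*exp(-3*t), 0]
  [t*exp(-3*t), -t*exp(-3*t) + exp(-3*t), 0]
  [-t^2*exp(-3*t)/2 - t*exp(-3*t), t^2*exp(-3*t)/2, exp(-3*t)]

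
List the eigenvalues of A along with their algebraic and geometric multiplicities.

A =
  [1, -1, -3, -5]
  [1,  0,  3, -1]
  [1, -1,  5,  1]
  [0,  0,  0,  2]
λ = 2: alg = 4, geom = 2

Step 1 — factor the characteristic polynomial to read off the algebraic multiplicities:
  χ_A(x) = (x - 2)^4

Step 2 — compute geometric multiplicities via the rank-nullity identity g(λ) = n − rank(A − λI):
  rank(A − (2)·I) = 2, so dim ker(A − (2)·I) = n − 2 = 2

Summary:
  λ = 2: algebraic multiplicity = 4, geometric multiplicity = 2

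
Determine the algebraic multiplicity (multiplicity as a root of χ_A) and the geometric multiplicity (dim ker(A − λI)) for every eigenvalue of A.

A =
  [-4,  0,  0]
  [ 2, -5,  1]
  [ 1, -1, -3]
λ = -4: alg = 3, geom = 1

Step 1 — factor the characteristic polynomial to read off the algebraic multiplicities:
  χ_A(x) = (x + 4)^3

Step 2 — compute geometric multiplicities via the rank-nullity identity g(λ) = n − rank(A − λI):
  rank(A − (-4)·I) = 2, so dim ker(A − (-4)·I) = n − 2 = 1

Summary:
  λ = -4: algebraic multiplicity = 3, geometric multiplicity = 1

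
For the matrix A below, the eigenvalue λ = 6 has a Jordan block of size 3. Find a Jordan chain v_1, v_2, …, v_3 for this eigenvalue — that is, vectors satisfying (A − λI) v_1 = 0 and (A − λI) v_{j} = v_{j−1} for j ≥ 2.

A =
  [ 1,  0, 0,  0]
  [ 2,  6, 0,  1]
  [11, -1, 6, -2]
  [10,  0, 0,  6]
A Jordan chain for λ = 6 of length 3:
v_1 = (0, 0, -1, 0)ᵀ
v_2 = (0, 1, -2, 0)ᵀ
v_3 = (0, 0, 0, 1)ᵀ

Let N = A − (6)·I. We want v_3 with N^3 v_3 = 0 but N^2 v_3 ≠ 0; then v_{j-1} := N · v_j for j = 3, …, 2.

Pick v_3 = (0, 0, 0, 1)ᵀ.
Then v_2 = N · v_3 = (0, 1, -2, 0)ᵀ.
Then v_1 = N · v_2 = (0, 0, -1, 0)ᵀ.

Sanity check: (A − (6)·I) v_1 = (0, 0, 0, 0)ᵀ = 0. ✓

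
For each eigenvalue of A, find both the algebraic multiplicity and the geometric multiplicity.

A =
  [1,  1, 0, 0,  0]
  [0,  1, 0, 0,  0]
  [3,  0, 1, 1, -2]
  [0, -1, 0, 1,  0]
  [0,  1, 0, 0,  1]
λ = 1: alg = 5, geom = 3

Step 1 — factor the characteristic polynomial to read off the algebraic multiplicities:
  χ_A(x) = (x - 1)^5

Step 2 — compute geometric multiplicities via the rank-nullity identity g(λ) = n − rank(A − λI):
  rank(A − (1)·I) = 2, so dim ker(A − (1)·I) = n − 2 = 3

Summary:
  λ = 1: algebraic multiplicity = 5, geometric multiplicity = 3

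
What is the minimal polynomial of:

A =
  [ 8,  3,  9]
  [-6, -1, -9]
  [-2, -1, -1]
x^2 - 4*x + 4

The characteristic polynomial is χ_A(x) = (x - 2)^3, so the eigenvalues are known. The minimal polynomial is
  m_A(x) = Π_λ (x − λ)^{k_λ}
where k_λ is the size of the *largest* Jordan block for λ (equivalently, the smallest k with (A − λI)^k v = 0 for every generalised eigenvector v of λ).

  λ = 2: largest Jordan block has size 2, contributing (x − 2)^2

So m_A(x) = (x - 2)^2 = x^2 - 4*x + 4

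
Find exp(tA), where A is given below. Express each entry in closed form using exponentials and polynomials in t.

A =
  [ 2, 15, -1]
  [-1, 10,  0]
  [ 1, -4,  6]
e^{tA} =
  [-4*t*exp(6*t) + exp(6*t), 2*t^2*exp(6*t) + 15*t*exp(6*t), 2*t^2*exp(6*t) - t*exp(6*t)]
  [-t*exp(6*t), t^2*exp(6*t)/2 + 4*t*exp(6*t) + exp(6*t), t^2*exp(6*t)/2]
  [t*exp(6*t), -t^2*exp(6*t)/2 - 4*t*exp(6*t), -t^2*exp(6*t)/2 + exp(6*t)]

Strategy: write A = P · J · P⁻¹ where J is a Jordan canonical form, so e^{tA} = P · e^{tJ} · P⁻¹, and e^{tJ} can be computed block-by-block.

A has Jordan form
J =
  [6, 1, 0]
  [0, 6, 1]
  [0, 0, 6]
(up to reordering of blocks).

Per-block formulas:
  For a 3×3 Jordan block J_3(6): exp(t · J_3(6)) = e^(6t)·(I + t·N + (t^2/2)·N^2), where N is the 3×3 nilpotent shift.

After assembling e^{tJ} and conjugating by P, we get:

e^{tA} =
  [-4*t*exp(6*t) + exp(6*t), 2*t^2*exp(6*t) + 15*t*exp(6*t), 2*t^2*exp(6*t) - t*exp(6*t)]
  [-t*exp(6*t), t^2*exp(6*t)/2 + 4*t*exp(6*t) + exp(6*t), t^2*exp(6*t)/2]
  [t*exp(6*t), -t^2*exp(6*t)/2 - 4*t*exp(6*t), -t^2*exp(6*t)/2 + exp(6*t)]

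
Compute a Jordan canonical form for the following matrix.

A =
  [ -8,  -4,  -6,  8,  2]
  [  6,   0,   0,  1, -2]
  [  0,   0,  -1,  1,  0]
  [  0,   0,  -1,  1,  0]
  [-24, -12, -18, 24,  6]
J_1(-2) ⊕ J_3(0) ⊕ J_1(0)

The characteristic polynomial is
  det(x·I − A) = x^5 + 2*x^4 = x^4*(x + 2)

Eigenvalues and multiplicities (the geometric multiplicity of λ is n − rank(A − λI), which equals the number of Jordan blocks for λ):
  λ = -2: algebraic multiplicity = 1, geometric multiplicity = 1
  λ = 0: algebraic multiplicity = 4, geometric multiplicity = 2

Determining the block sizes for each eigenvalue:
  λ = -2: one block (gm = 1), so the single block has size am = 1 → block sizes [1]
  λ = 0: with am = 4 and gm = 2, the partition is not yet determined (e.g. several partitions of 4 into 2 parts exist). Let N = A − (0)·I. Computing rank(N^1) = 3, rank(N^2) = 2, rank(N^3) = 1; the number of blocks of size ≥ j is rank(N^{j−1}) − rank(N^j), giving [2, 1, 1]. So we have 1 block(s) of size 3, 1 block(s) of size 1 → block sizes [3, 1]

Assembling the blocks gives a Jordan form
J =
  [-2, 0, 0, 0, 0]
  [ 0, 0, 1, 0, 0]
  [ 0, 0, 0, 1, 0]
  [ 0, 0, 0, 0, 0]
  [ 0, 0, 0, 0, 0]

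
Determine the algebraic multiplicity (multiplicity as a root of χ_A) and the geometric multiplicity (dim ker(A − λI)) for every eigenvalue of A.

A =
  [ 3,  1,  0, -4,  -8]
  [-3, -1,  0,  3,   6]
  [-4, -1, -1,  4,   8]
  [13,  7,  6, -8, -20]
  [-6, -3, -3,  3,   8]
λ = -1: alg = 3, geom = 2; λ = 2: alg = 2, geom = 2

Step 1 — factor the characteristic polynomial to read off the algebraic multiplicities:
  χ_A(x) = (x - 2)^2*(x + 1)^3

Step 2 — compute geometric multiplicities via the rank-nullity identity g(λ) = n − rank(A − λI):
  rank(A − (-1)·I) = 3, so dim ker(A − (-1)·I) = n − 3 = 2
  rank(A − (2)·I) = 3, so dim ker(A − (2)·I) = n − 3 = 2

Summary:
  λ = -1: algebraic multiplicity = 3, geometric multiplicity = 2
  λ = 2: algebraic multiplicity = 2, geometric multiplicity = 2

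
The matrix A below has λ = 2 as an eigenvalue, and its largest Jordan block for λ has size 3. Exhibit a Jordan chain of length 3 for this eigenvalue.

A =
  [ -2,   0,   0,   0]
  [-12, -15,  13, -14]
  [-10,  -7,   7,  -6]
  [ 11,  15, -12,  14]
A Jordan chain for λ = 2 of length 3:
v_1 = (0, -12, -6, 9)ᵀ
v_2 = (0, -17, -7, 15)ᵀ
v_3 = (0, 1, 0, 0)ᵀ

Let N = A − (2)·I. We want v_3 with N^3 v_3 = 0 but N^2 v_3 ≠ 0; then v_{j-1} := N · v_j for j = 3, …, 2.

Pick v_3 = (0, 1, 0, 0)ᵀ.
Then v_2 = N · v_3 = (0, -17, -7, 15)ᵀ.
Then v_1 = N · v_2 = (0, -12, -6, 9)ᵀ.

Sanity check: (A − (2)·I) v_1 = (0, 0, 0, 0)ᵀ = 0. ✓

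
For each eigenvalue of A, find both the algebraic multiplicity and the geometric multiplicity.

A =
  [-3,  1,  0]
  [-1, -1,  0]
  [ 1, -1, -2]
λ = -2: alg = 3, geom = 2

Step 1 — factor the characteristic polynomial to read off the algebraic multiplicities:
  χ_A(x) = (x + 2)^3

Step 2 — compute geometric multiplicities via the rank-nullity identity g(λ) = n − rank(A − λI):
  rank(A − (-2)·I) = 1, so dim ker(A − (-2)·I) = n − 1 = 2

Summary:
  λ = -2: algebraic multiplicity = 3, geometric multiplicity = 2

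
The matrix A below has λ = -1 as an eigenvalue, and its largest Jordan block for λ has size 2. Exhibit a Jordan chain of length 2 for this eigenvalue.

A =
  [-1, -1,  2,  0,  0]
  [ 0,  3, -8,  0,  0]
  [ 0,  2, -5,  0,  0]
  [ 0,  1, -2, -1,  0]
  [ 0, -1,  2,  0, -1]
A Jordan chain for λ = -1 of length 2:
v_1 = (-1, 4, 2, 1, -1)ᵀ
v_2 = (0, 1, 0, 0, 0)ᵀ

Let N = A − (-1)·I. We want v_2 with N^2 v_2 = 0 but N^1 v_2 ≠ 0; then v_{j-1} := N · v_j for j = 2, …, 2.

Pick v_2 = (0, 1, 0, 0, 0)ᵀ.
Then v_1 = N · v_2 = (-1, 4, 2, 1, -1)ᵀ.

Sanity check: (A − (-1)·I) v_1 = (0, 0, 0, 0, 0)ᵀ = 0. ✓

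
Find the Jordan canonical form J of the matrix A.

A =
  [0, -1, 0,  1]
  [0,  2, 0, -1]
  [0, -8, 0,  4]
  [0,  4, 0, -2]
J_3(0) ⊕ J_1(0)

The characteristic polynomial is
  det(x·I − A) = x^4

Eigenvalues and multiplicities (the geometric multiplicity of λ is n − rank(A − λI), which equals the number of Jordan blocks for λ):
  λ = 0: algebraic multiplicity = 4, geometric multiplicity = 2

Determining the block sizes for each eigenvalue:
  λ = 0: with am = 4 and gm = 2, the partition is not yet determined (e.g. several partitions of 4 into 2 parts exist). Let N = A − (0)·I. Computing rank(N^1) = 2, rank(N^2) = 1, rank(N^3) = 0; the number of blocks of size ≥ j is rank(N^{j−1}) − rank(N^j), giving [2, 1, 1]. So we have 1 block(s) of size 3, 1 block(s) of size 1 → block sizes [3, 1]

Assembling the blocks gives a Jordan form
J =
  [0, 1, 0, 0]
  [0, 0, 1, 0]
  [0, 0, 0, 0]
  [0, 0, 0, 0]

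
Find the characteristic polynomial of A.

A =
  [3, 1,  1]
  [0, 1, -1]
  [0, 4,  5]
x^3 - 9*x^2 + 27*x - 27

Expanding det(x·I − A) (e.g. by cofactor expansion or by noting that A is similar to its Jordan form J, which has the same characteristic polynomial as A) gives
  χ_A(x) = x^3 - 9*x^2 + 27*x - 27
which factors as (x - 3)^3. The eigenvalues (with algebraic multiplicities) are λ = 3 with multiplicity 3.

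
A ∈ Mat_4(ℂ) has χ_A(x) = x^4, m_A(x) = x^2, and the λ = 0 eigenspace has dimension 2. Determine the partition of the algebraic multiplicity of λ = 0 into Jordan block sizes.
Block sizes for λ = 0: [2, 2]

Step 1 — from the characteristic polynomial, algebraic multiplicity of λ = 0 is 4. From dim ker(A − (0)·I) = 2, there are exactly 2 Jordan blocks for λ = 0.
Step 2 — from the minimal polynomial, the factor (x − 0)^2 tells us the largest block for λ = 0 has size 2.
Step 3 — with total size 4, 2 blocks, and largest block 2, the block sizes (in nonincreasing order) are [2, 2].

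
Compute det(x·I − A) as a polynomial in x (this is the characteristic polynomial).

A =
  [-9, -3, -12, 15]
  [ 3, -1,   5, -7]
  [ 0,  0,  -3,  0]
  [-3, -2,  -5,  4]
x^4 + 9*x^3 + 27*x^2 + 27*x

Expanding det(x·I − A) (e.g. by cofactor expansion or by noting that A is similar to its Jordan form J, which has the same characteristic polynomial as A) gives
  χ_A(x) = x^4 + 9*x^3 + 27*x^2 + 27*x
which factors as x*(x + 3)^3. The eigenvalues (with algebraic multiplicities) are λ = -3 with multiplicity 3, λ = 0 with multiplicity 1.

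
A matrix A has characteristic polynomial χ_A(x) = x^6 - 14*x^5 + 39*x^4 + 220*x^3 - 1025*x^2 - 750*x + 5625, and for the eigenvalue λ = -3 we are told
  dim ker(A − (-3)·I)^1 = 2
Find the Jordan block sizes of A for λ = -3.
Block sizes for λ = -3: [1, 1]

From the dimensions of kernels of powers, the number of Jordan blocks of size at least j is d_j − d_{j−1} where d_j = dim ker(N^j) (with d_0 = 0). Computing the differences gives [2].
The number of blocks of size exactly k is (#blocks of size ≥ k) − (#blocks of size ≥ k + 1), so the partition is: 2 block(s) of size 1.
In nonincreasing order the block sizes are [1, 1].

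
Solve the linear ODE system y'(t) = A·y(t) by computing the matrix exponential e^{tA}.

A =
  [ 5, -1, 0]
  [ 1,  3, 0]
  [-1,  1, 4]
e^{tA} =
  [t*exp(4*t) + exp(4*t), -t*exp(4*t), 0]
  [t*exp(4*t), -t*exp(4*t) + exp(4*t), 0]
  [-t*exp(4*t), t*exp(4*t), exp(4*t)]

Strategy: write A = P · J · P⁻¹ where J is a Jordan canonical form, so e^{tA} = P · e^{tJ} · P⁻¹, and e^{tJ} can be computed block-by-block.

A has Jordan form
J =
  [4, 1, 0]
  [0, 4, 0]
  [0, 0, 4]
(up to reordering of blocks).

Per-block formulas:
  For a 1×1 block at λ = 4: exp(t · [4]) = [e^(4t)].
  For a 2×2 Jordan block J_2(4): exp(t · J_2(4)) = e^(4t)·(I + t·N), where N is the 2×2 nilpotent shift.

After assembling e^{tJ} and conjugating by P, we get:

e^{tA} =
  [t*exp(4*t) + exp(4*t), -t*exp(4*t), 0]
  [t*exp(4*t), -t*exp(4*t) + exp(4*t), 0]
  [-t*exp(4*t), t*exp(4*t), exp(4*t)]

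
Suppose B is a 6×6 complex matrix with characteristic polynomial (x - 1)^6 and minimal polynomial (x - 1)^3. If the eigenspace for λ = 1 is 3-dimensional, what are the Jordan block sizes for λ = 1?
Block sizes for λ = 1: [3, 2, 1]

Step 1 — from the characteristic polynomial, algebraic multiplicity of λ = 1 is 6. From dim ker(B − (1)·I) = 3, there are exactly 3 Jordan blocks for λ = 1.
Step 2 — from the minimal polynomial, the factor (x − 1)^3 tells us the largest block for λ = 1 has size 3.
Step 3 — with total size 6, 3 blocks, and largest block 3, the block sizes (in nonincreasing order) are [3, 2, 1].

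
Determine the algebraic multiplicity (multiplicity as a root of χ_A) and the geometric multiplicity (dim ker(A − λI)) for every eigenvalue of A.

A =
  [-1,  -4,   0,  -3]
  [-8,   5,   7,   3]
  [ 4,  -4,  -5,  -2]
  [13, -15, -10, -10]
λ = -3: alg = 3, geom = 1; λ = -2: alg = 1, geom = 1

Step 1 — factor the characteristic polynomial to read off the algebraic multiplicities:
  χ_A(x) = (x + 2)*(x + 3)^3

Step 2 — compute geometric multiplicities via the rank-nullity identity g(λ) = n − rank(A − λI):
  rank(A − (-3)·I) = 3, so dim ker(A − (-3)·I) = n − 3 = 1
  rank(A − (-2)·I) = 3, so dim ker(A − (-2)·I) = n − 3 = 1

Summary:
  λ = -3: algebraic multiplicity = 3, geometric multiplicity = 1
  λ = -2: algebraic multiplicity = 1, geometric multiplicity = 1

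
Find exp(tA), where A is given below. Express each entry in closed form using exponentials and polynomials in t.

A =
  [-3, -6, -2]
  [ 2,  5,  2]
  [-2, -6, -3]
e^{tA} =
  [-exp(t) + 2*exp(-t), -3*exp(t) + 3*exp(-t), -exp(t) + exp(-t)]
  [exp(t) - exp(-t), 3*exp(t) - 2*exp(-t), exp(t) - exp(-t)]
  [-exp(t) + exp(-t), -3*exp(t) + 3*exp(-t), -exp(t) + 2*exp(-t)]

Strategy: write A = P · J · P⁻¹ where J is a Jordan canonical form, so e^{tA} = P · e^{tJ} · P⁻¹, and e^{tJ} can be computed block-by-block.

A has Jordan form
J =
  [-1,  0, 0]
  [ 0, -1, 0]
  [ 0,  0, 1]
(up to reordering of blocks).

Per-block formulas:
  For a 1×1 block at λ = 1: exp(t · [1]) = [e^(1t)].
  For a 1×1 block at λ = -1: exp(t · [-1]) = [e^(-1t)].

After assembling e^{tJ} and conjugating by P, we get:

e^{tA} =
  [-exp(t) + 2*exp(-t), -3*exp(t) + 3*exp(-t), -exp(t) + exp(-t)]
  [exp(t) - exp(-t), 3*exp(t) - 2*exp(-t), exp(t) - exp(-t)]
  [-exp(t) + exp(-t), -3*exp(t) + 3*exp(-t), -exp(t) + 2*exp(-t)]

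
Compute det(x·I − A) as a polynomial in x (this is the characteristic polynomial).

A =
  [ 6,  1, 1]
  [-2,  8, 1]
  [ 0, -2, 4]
x^3 - 18*x^2 + 108*x - 216

Expanding det(x·I − A) (e.g. by cofactor expansion or by noting that A is similar to its Jordan form J, which has the same characteristic polynomial as A) gives
  χ_A(x) = x^3 - 18*x^2 + 108*x - 216
which factors as (x - 6)^3. The eigenvalues (with algebraic multiplicities) are λ = 6 with multiplicity 3.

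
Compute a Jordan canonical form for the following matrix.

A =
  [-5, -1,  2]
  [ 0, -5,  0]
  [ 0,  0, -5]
J_2(-5) ⊕ J_1(-5)

The characteristic polynomial is
  det(x·I − A) = x^3 + 15*x^2 + 75*x + 125 = (x + 5)^3

Eigenvalues and multiplicities (the geometric multiplicity of λ is n − rank(A − λI), which equals the number of Jordan blocks for λ):
  λ = -5: algebraic multiplicity = 3, geometric multiplicity = 2

Determining the block sizes for each eigenvalue:
  λ = -5: 2 blocks summing to 3 forces exactly one block of size 2 and the rest size 1 → block sizes [2, 1]

Assembling the blocks gives a Jordan form
J =
  [-5,  1,  0]
  [ 0, -5,  0]
  [ 0,  0, -5]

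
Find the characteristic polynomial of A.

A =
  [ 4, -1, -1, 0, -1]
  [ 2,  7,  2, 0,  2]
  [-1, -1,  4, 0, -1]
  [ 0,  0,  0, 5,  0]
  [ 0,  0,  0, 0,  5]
x^5 - 25*x^4 + 250*x^3 - 1250*x^2 + 3125*x - 3125

Expanding det(x·I − A) (e.g. by cofactor expansion or by noting that A is similar to its Jordan form J, which has the same characteristic polynomial as A) gives
  χ_A(x) = x^5 - 25*x^4 + 250*x^3 - 1250*x^2 + 3125*x - 3125
which factors as (x - 5)^5. The eigenvalues (with algebraic multiplicities) are λ = 5 with multiplicity 5.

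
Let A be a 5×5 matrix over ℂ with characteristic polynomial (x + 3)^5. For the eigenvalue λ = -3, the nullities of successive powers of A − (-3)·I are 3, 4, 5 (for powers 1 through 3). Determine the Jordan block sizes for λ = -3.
Block sizes for λ = -3: [3, 1, 1]

From the dimensions of kernels of powers, the number of Jordan blocks of size at least j is d_j − d_{j−1} where d_j = dim ker(N^j) (with d_0 = 0). Computing the differences gives [3, 1, 1].
The number of blocks of size exactly k is (#blocks of size ≥ k) − (#blocks of size ≥ k + 1), so the partition is: 2 block(s) of size 1, 1 block(s) of size 3.
In nonincreasing order the block sizes are [3, 1, 1].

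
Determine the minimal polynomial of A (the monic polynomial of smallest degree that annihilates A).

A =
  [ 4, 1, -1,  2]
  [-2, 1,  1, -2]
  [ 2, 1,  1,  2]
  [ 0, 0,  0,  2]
x^2 - 4*x + 4

The characteristic polynomial is χ_A(x) = (x - 2)^4, so the eigenvalues are known. The minimal polynomial is
  m_A(x) = Π_λ (x − λ)^{k_λ}
where k_λ is the size of the *largest* Jordan block for λ (equivalently, the smallest k with (A − λI)^k v = 0 for every generalised eigenvector v of λ).

  λ = 2: largest Jordan block has size 2, contributing (x − 2)^2

So m_A(x) = (x - 2)^2 = x^2 - 4*x + 4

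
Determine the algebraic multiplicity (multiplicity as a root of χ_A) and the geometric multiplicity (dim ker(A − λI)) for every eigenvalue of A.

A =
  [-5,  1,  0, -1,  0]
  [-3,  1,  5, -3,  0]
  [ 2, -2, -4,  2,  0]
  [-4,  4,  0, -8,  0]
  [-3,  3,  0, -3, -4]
λ = -4: alg = 5, geom = 3

Step 1 — factor the characteristic polynomial to read off the algebraic multiplicities:
  χ_A(x) = (x + 4)^5

Step 2 — compute geometric multiplicities via the rank-nullity identity g(λ) = n − rank(A − λI):
  rank(A − (-4)·I) = 2, so dim ker(A − (-4)·I) = n − 2 = 3

Summary:
  λ = -4: algebraic multiplicity = 5, geometric multiplicity = 3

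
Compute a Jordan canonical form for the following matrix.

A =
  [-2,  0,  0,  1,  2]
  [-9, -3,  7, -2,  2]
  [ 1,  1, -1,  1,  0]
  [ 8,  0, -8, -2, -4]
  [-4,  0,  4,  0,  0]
J_2(-2) ⊕ J_2(-2) ⊕ J_1(0)

The characteristic polynomial is
  det(x·I − A) = x^5 + 8*x^4 + 24*x^3 + 32*x^2 + 16*x = x*(x + 2)^4

Eigenvalues and multiplicities (the geometric multiplicity of λ is n − rank(A − λI), which equals the number of Jordan blocks for λ):
  λ = -2: algebraic multiplicity = 4, geometric multiplicity = 2
  λ = 0: algebraic multiplicity = 1, geometric multiplicity = 1

Determining the block sizes for each eigenvalue:
  λ = -2: with am = 4 and gm = 2, the partition is not yet determined (e.g. several partitions of 4 into 2 parts exist). Let N = A − (-2)·I. Computing rank(N^1) = 3, rank(N^2) = 1; the number of blocks of size ≥ j is rank(N^{j−1}) − rank(N^j), giving [2, 2]. So we have 2 block(s) of size 2 → block sizes [2, 2]
  λ = 0: one block (gm = 1), so the single block has size am = 1 → block sizes [1]

Assembling the blocks gives a Jordan form
J =
  [-2,  1,  0,  0, 0]
  [ 0, -2,  0,  0, 0]
  [ 0,  0, -2,  1, 0]
  [ 0,  0,  0, -2, 0]
  [ 0,  0,  0,  0, 0]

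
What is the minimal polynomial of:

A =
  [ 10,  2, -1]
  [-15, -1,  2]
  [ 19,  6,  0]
x^3 - 9*x^2 + 27*x - 27

The characteristic polynomial is χ_A(x) = (x - 3)^3, so the eigenvalues are known. The minimal polynomial is
  m_A(x) = Π_λ (x − λ)^{k_λ}
where k_λ is the size of the *largest* Jordan block for λ (equivalently, the smallest k with (A − λI)^k v = 0 for every generalised eigenvector v of λ).

  λ = 3: largest Jordan block has size 3, contributing (x − 3)^3

So m_A(x) = (x - 3)^3 = x^3 - 9*x^2 + 27*x - 27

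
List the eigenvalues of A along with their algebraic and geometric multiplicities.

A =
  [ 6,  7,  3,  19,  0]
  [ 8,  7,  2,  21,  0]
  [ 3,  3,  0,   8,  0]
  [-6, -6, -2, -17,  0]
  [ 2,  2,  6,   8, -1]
λ = -1: alg = 5, geom = 3

Step 1 — factor the characteristic polynomial to read off the algebraic multiplicities:
  χ_A(x) = (x + 1)^5

Step 2 — compute geometric multiplicities via the rank-nullity identity g(λ) = n − rank(A − λI):
  rank(A − (-1)·I) = 2, so dim ker(A − (-1)·I) = n − 2 = 3

Summary:
  λ = -1: algebraic multiplicity = 5, geometric multiplicity = 3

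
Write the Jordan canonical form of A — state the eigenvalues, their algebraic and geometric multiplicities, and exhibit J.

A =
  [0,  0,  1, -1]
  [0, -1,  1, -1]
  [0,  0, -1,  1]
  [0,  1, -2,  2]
J_3(0) ⊕ J_1(0)

The characteristic polynomial is
  det(x·I − A) = x^4

Eigenvalues and multiplicities (the geometric multiplicity of λ is n − rank(A − λI), which equals the number of Jordan blocks for λ):
  λ = 0: algebraic multiplicity = 4, geometric multiplicity = 2

Determining the block sizes for each eigenvalue:
  λ = 0: with am = 4 and gm = 2, the partition is not yet determined (e.g. several partitions of 4 into 2 parts exist). Let N = A − (0)·I. Computing rank(N^1) = 2, rank(N^2) = 1, rank(N^3) = 0; the number of blocks of size ≥ j is rank(N^{j−1}) − rank(N^j), giving [2, 1, 1]. So we have 1 block(s) of size 3, 1 block(s) of size 1 → block sizes [3, 1]

Assembling the blocks gives a Jordan form
J =
  [0, 1, 0, 0]
  [0, 0, 1, 0]
  [0, 0, 0, 0]
  [0, 0, 0, 0]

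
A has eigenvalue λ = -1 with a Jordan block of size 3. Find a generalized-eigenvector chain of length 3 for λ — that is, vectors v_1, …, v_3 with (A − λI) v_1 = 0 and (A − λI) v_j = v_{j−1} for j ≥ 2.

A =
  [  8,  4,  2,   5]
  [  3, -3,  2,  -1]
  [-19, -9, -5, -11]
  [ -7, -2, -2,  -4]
A Jordan chain for λ = -1 of length 3:
v_1 = (20, -10, -45, -10)ᵀ
v_2 = (9, 3, -19, -7)ᵀ
v_3 = (1, 0, 0, 0)ᵀ

Let N = A − (-1)·I. We want v_3 with N^3 v_3 = 0 but N^2 v_3 ≠ 0; then v_{j-1} := N · v_j for j = 3, …, 2.

Pick v_3 = (1, 0, 0, 0)ᵀ.
Then v_2 = N · v_3 = (9, 3, -19, -7)ᵀ.
Then v_1 = N · v_2 = (20, -10, -45, -10)ᵀ.

Sanity check: (A − (-1)·I) v_1 = (0, 0, 0, 0)ᵀ = 0. ✓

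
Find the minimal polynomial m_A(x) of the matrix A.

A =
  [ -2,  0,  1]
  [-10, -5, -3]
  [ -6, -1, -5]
x^3 + 12*x^2 + 48*x + 64

The characteristic polynomial is χ_A(x) = (x + 4)^3, so the eigenvalues are known. The minimal polynomial is
  m_A(x) = Π_λ (x − λ)^{k_λ}
where k_λ is the size of the *largest* Jordan block for λ (equivalently, the smallest k with (A − λI)^k v = 0 for every generalised eigenvector v of λ).

  λ = -4: largest Jordan block has size 3, contributing (x + 4)^3

So m_A(x) = (x + 4)^3 = x^3 + 12*x^2 + 48*x + 64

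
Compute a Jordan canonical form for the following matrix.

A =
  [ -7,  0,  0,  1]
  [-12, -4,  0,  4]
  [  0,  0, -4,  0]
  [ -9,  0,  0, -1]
J_2(-4) ⊕ J_1(-4) ⊕ J_1(-4)

The characteristic polynomial is
  det(x·I − A) = x^4 + 16*x^3 + 96*x^2 + 256*x + 256 = (x + 4)^4

Eigenvalues and multiplicities (the geometric multiplicity of λ is n − rank(A − λI), which equals the number of Jordan blocks for λ):
  λ = -4: algebraic multiplicity = 4, geometric multiplicity = 3

Determining the block sizes for each eigenvalue:
  λ = -4: 3 blocks summing to 4 forces exactly one block of size 2 and the rest size 1 → block sizes [2, 1, 1]

Assembling the blocks gives a Jordan form
J =
  [-4,  1,  0,  0]
  [ 0, -4,  0,  0]
  [ 0,  0, -4,  0]
  [ 0,  0,  0, -4]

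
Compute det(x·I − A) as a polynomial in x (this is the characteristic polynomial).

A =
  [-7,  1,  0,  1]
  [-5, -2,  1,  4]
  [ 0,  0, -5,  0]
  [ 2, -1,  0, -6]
x^4 + 20*x^3 + 150*x^2 + 500*x + 625

Expanding det(x·I − A) (e.g. by cofactor expansion or by noting that A is similar to its Jordan form J, which has the same characteristic polynomial as A) gives
  χ_A(x) = x^4 + 20*x^3 + 150*x^2 + 500*x + 625
which factors as (x + 5)^4. The eigenvalues (with algebraic multiplicities) are λ = -5 with multiplicity 4.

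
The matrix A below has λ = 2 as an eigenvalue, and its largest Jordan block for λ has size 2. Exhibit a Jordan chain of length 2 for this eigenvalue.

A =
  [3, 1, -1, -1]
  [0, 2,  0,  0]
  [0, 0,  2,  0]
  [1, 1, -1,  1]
A Jordan chain for λ = 2 of length 2:
v_1 = (1, 0, 0, 1)ᵀ
v_2 = (1, 0, 0, 0)ᵀ

Let N = A − (2)·I. We want v_2 with N^2 v_2 = 0 but N^1 v_2 ≠ 0; then v_{j-1} := N · v_j for j = 2, …, 2.

Pick v_2 = (1, 0, 0, 0)ᵀ.
Then v_1 = N · v_2 = (1, 0, 0, 1)ᵀ.

Sanity check: (A − (2)·I) v_1 = (0, 0, 0, 0)ᵀ = 0. ✓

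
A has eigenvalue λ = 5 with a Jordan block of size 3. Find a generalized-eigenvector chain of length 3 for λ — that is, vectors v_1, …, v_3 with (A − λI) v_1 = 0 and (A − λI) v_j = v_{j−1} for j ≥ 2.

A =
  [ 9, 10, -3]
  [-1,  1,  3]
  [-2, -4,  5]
A Jordan chain for λ = 5 of length 3:
v_1 = (12, -6, -4)ᵀ
v_2 = (4, -1, -2)ᵀ
v_3 = (1, 0, 0)ᵀ

Let N = A − (5)·I. We want v_3 with N^3 v_3 = 0 but N^2 v_3 ≠ 0; then v_{j-1} := N · v_j for j = 3, …, 2.

Pick v_3 = (1, 0, 0)ᵀ.
Then v_2 = N · v_3 = (4, -1, -2)ᵀ.
Then v_1 = N · v_2 = (12, -6, -4)ᵀ.

Sanity check: (A − (5)·I) v_1 = (0, 0, 0)ᵀ = 0. ✓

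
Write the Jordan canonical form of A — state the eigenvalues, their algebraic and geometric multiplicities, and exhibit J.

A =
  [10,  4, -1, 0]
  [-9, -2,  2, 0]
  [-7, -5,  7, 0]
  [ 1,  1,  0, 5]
J_3(5) ⊕ J_1(5)

The characteristic polynomial is
  det(x·I − A) = x^4 - 20*x^3 + 150*x^2 - 500*x + 625 = (x - 5)^4

Eigenvalues and multiplicities (the geometric multiplicity of λ is n − rank(A − λI), which equals the number of Jordan blocks for λ):
  λ = 5: algebraic multiplicity = 4, geometric multiplicity = 2

Determining the block sizes for each eigenvalue:
  λ = 5: with am = 4 and gm = 2, the partition is not yet determined (e.g. several partitions of 4 into 2 parts exist). Let N = A − (5)·I. Computing rank(N^1) = 2, rank(N^2) = 1, rank(N^3) = 0; the number of blocks of size ≥ j is rank(N^{j−1}) − rank(N^j), giving [2, 1, 1]. So we have 1 block(s) of size 3, 1 block(s) of size 1 → block sizes [3, 1]

Assembling the blocks gives a Jordan form
J =
  [5, 1, 0, 0]
  [0, 5, 1, 0]
  [0, 0, 5, 0]
  [0, 0, 0, 5]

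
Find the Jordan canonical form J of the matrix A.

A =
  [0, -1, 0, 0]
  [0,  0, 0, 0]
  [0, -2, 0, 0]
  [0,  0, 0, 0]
J_2(0) ⊕ J_1(0) ⊕ J_1(0)

The characteristic polynomial is
  det(x·I − A) = x^4

Eigenvalues and multiplicities (the geometric multiplicity of λ is n − rank(A − λI), which equals the number of Jordan blocks for λ):
  λ = 0: algebraic multiplicity = 4, geometric multiplicity = 3

Determining the block sizes for each eigenvalue:
  λ = 0: 3 blocks summing to 4 forces exactly one block of size 2 and the rest size 1 → block sizes [2, 1, 1]

Assembling the blocks gives a Jordan form
J =
  [0, 1, 0, 0]
  [0, 0, 0, 0]
  [0, 0, 0, 0]
  [0, 0, 0, 0]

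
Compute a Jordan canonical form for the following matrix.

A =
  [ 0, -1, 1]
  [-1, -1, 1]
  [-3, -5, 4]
J_3(1)

The characteristic polynomial is
  det(x·I − A) = x^3 - 3*x^2 + 3*x - 1 = (x - 1)^3

Eigenvalues and multiplicities (the geometric multiplicity of λ is n − rank(A − λI), which equals the number of Jordan blocks for λ):
  λ = 1: algebraic multiplicity = 3, geometric multiplicity = 1

Determining the block sizes for each eigenvalue:
  λ = 1: one block (gm = 1), so the single block has size am = 3 → block sizes [3]

Assembling the blocks gives a Jordan form
J =
  [1, 1, 0]
  [0, 1, 1]
  [0, 0, 1]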